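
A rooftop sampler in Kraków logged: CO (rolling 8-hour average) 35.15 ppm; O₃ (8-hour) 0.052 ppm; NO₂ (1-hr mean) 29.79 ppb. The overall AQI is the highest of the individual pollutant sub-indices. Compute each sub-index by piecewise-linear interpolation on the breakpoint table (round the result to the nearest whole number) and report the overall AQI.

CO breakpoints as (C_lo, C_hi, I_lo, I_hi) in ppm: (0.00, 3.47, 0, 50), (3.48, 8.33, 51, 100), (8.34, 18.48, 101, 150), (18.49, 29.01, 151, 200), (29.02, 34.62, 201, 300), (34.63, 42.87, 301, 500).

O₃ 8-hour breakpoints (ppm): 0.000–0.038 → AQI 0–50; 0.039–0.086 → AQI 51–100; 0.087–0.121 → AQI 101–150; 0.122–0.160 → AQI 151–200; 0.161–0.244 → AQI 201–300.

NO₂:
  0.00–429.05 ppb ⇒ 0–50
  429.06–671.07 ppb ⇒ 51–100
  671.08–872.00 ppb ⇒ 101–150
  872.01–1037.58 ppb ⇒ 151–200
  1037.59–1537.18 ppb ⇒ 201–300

CO 35.15: bracket 34.63–42.87 → index 301–500; slope 199/8.24, offset 0.52.
AQI = 301 + 199/8.24·0.52 ≈ 313.56 ⇒ 314.
O₃: row 0.039–0.086 (AQI 51–100). (100−51)·(0.052−0.039)/(0.086−0.039) + 51 = 49·0.013/0.047 + 51 ≈ 64.55 → 65.
NO₂: row 0.00–429.05 (AQI 0–50). (50−0)·(29.79−0.00)/(429.05−0.00) + 0 = 50·29.79/429.05 + 0 ≈ 3.47 → 3.
Sub-indices: CO→314, O₃→65, NO₂→3. Overall AQI = max = 314; dominant pollutant is CO.
AQI 314: Hazardous.

314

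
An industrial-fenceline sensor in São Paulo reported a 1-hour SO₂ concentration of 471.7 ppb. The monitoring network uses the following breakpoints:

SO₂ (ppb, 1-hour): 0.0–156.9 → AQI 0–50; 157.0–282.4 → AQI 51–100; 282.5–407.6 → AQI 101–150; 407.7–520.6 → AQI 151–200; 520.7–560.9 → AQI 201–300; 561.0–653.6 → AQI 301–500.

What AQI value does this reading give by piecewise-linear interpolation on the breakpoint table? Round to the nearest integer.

SO₂: 471.7 ∈ [407.7, 520.6] ↔ index [151, 200].
151 + (471.7−407.7)·(200−151)/(520.6−407.7) = 151 + 64.0·49/112.9 ≈ 178.78, so AQI = 179.

179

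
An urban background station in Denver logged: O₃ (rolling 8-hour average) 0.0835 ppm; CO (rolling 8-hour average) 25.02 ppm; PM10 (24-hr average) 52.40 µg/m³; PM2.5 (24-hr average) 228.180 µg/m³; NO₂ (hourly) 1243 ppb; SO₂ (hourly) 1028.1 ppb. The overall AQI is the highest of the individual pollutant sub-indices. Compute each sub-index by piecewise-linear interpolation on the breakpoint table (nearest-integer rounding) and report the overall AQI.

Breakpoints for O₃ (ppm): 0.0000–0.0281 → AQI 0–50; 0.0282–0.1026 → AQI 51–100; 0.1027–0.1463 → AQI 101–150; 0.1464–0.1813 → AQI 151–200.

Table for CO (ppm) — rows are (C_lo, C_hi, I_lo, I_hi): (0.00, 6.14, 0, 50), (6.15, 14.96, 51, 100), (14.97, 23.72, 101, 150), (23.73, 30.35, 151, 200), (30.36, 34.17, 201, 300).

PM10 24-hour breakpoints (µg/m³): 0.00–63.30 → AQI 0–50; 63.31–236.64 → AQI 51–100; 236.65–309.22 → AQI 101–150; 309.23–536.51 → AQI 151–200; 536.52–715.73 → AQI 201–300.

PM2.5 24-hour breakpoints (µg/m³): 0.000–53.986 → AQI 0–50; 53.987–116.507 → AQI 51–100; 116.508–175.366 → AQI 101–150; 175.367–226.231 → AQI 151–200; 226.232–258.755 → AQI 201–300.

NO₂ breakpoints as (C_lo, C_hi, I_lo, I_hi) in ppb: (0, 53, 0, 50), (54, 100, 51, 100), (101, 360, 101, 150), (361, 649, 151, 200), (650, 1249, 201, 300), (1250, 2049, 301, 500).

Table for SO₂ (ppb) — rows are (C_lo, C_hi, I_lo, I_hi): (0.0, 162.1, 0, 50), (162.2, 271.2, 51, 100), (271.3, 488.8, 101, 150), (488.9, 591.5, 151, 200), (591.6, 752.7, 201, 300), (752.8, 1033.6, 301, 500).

496

O₃: 0.0835 ∈ [0.0282, 0.1026] ↔ index [51, 100].
51 + (0.0835−0.0282)·(100−51)/(0.1026−0.0282) = 51 + 0.0553·49/0.0744 ≈ 87.42, so AQI = 87.
CO: 25.02 ∈ [23.73, 30.35] ↔ index [151, 200].
151 + (25.02−23.73)·(200−151)/(30.35−23.73) = 151 + 1.29·49/6.62 ≈ 160.55, so AQI = 161.
PM10: row 0.00–63.30 (AQI 0–50). (50−0)·(52.40−0.00)/(63.30−0.00) + 0 = 50·52.40/63.30 + 0 ≈ 41.39 → 41.
PM2.5: row 226.232–258.755 (AQI 201–300). (300−201)·(228.180−226.232)/(258.755−226.232) + 201 = 99·1.948/32.523 + 201 ≈ 206.93 → 207.
NO₂: 1243 lies in 650–1249, so I_lo=201, I_hi=300, C_lo=650, C_hi=1249.
(300−201)/(1249−650) × (1243−650) + 201 = 99/599 × 593 + 201 ≈ 299.01 → 299.
SO₂ 1028.1: bracket 752.8–1033.6 → index 301–500; slope 199/280.8, offset 275.3.
AQI = 301 + 199/280.8·275.3 ≈ 496.10 ⇒ 496.
Sub-indices: O₃→87, CO→161, PM10→41, PM2.5→207, NO₂→299, SO₂→496. Overall AQI = max = 496; dominant pollutant is SO₂.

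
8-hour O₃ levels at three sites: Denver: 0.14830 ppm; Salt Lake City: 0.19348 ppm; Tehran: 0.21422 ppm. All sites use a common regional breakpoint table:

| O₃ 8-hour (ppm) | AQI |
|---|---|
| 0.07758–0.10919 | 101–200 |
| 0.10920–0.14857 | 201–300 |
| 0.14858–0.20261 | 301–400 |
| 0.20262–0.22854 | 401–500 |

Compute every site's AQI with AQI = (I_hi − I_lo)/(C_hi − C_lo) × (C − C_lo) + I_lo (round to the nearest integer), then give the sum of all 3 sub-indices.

1127

Denver: row 0.10920–0.14857 (AQI 201–300). (300−201)·(0.14830−0.10920)/(0.14857−0.10920) + 201 = 99·0.03910/0.03937 + 201 ≈ 299.32 → 299.
Salt Lake City: 0.19348 lies in 0.14858–0.20261, so I_lo=301, I_hi=400, C_lo=0.14858, C_hi=0.20261.
(400−301)/(0.20261−0.14858) × (0.19348−0.14858) + 301 = 99/0.05403 × 0.04490 + 301 ≈ 383.27 → 383.
Tehran: 0.21422 ∈ [0.20262, 0.22854] ↔ index [401, 500].
401 + (0.21422−0.20262)·(500−401)/(0.22854−0.20262) = 401 + 0.01160·99/0.02592 ≈ 445.31, so AQI = 445.
AQIs: Denver=299, Salt Lake City=383, Tehran=445. Sum = 299 + 383 + 445 = 1127.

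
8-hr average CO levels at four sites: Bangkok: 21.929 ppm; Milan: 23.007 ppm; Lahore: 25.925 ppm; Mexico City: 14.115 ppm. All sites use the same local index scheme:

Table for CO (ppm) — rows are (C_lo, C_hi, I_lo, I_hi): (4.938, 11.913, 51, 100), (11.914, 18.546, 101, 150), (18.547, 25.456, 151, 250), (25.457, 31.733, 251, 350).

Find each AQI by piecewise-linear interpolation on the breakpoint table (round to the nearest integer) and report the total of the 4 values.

Bangkok: row 18.547–25.456 (AQI 151–250). (250−151)·(21.929−18.547)/(25.456−18.547) + 151 = 99·3.382/6.909 + 151 ≈ 199.46 → 199.
Milan 23.007: bracket 18.547–25.456 → index 151–250; slope 99/6.909, offset 4.460.
AQI = 151 + 99/6.909·4.460 ≈ 214.91 ⇒ 215.
Lahore: 25.925 lies in 25.457–31.733, so I_lo=251, I_hi=350, C_lo=25.457, C_hi=31.733.
(350−251)/(31.733−25.457) × (25.925−25.457) + 251 = 99/6.276 × 0.468 + 251 ≈ 258.38 → 258.
Mexico City: 14.115 lies in 11.914–18.546, so I_lo=101, I_hi=150, C_lo=11.914, C_hi=18.546.
(150−101)/(18.546−11.914) × (14.115−11.914) + 101 = 49/6.632 × 2.201 + 101 ≈ 117.26 → 117.
AQIs: Bangkok=199, Milan=215, Lahore=258, Mexico City=117. Sum = 199 + 215 + 258 + 117 = 789.

789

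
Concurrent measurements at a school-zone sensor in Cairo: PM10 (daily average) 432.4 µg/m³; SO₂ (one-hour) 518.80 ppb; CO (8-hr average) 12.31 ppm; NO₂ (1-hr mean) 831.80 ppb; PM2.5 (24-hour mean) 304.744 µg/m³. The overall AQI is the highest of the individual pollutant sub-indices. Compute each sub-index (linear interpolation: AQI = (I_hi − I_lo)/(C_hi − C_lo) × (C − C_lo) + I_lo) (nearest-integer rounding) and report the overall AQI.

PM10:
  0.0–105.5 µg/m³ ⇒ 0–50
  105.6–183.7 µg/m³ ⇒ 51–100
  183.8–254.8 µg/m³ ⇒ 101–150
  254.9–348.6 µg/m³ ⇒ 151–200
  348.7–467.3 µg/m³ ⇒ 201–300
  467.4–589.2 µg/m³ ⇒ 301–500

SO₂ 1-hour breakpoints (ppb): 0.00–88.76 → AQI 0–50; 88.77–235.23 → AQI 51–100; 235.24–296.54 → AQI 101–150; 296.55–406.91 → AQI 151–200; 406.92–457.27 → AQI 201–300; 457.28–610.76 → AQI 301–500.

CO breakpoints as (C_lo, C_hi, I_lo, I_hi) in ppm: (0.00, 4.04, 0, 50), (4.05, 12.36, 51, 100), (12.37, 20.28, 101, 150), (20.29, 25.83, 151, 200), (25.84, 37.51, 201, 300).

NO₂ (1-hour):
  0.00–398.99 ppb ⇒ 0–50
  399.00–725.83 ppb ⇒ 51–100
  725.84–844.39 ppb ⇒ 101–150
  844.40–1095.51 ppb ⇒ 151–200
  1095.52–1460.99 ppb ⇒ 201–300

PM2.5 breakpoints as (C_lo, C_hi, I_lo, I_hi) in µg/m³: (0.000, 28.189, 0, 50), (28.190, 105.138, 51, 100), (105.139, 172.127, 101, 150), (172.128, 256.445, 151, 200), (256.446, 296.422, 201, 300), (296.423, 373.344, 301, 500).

PM10: 432.4 lies in 348.7–467.3, so I_lo=201, I_hi=300, C_lo=348.7, C_hi=467.3.
(300−201)/(467.3−348.7) × (432.4−348.7) + 201 = 99/118.6 × 83.7 + 201 ≈ 270.87 → 271.
SO₂: 518.80 ∈ [457.28, 610.76] ↔ index [301, 500].
301 + (518.80−457.28)·(500−301)/(610.76−457.28) = 301 + 61.52·199/153.48 ≈ 380.77, so AQI = 381.
CO: row 4.05–12.36 (AQI 51–100). (100−51)·(12.31−4.05)/(12.36−4.05) + 51 = 49·8.26/8.31 + 51 ≈ 99.71 → 100.
NO₂ 831.80: bracket 725.84–844.39 → index 101–150; slope 49/118.55, offset 105.96.
AQI = 101 + 49/118.55·105.96 ≈ 144.80 ⇒ 145.
PM2.5 304.744: bracket 296.423–373.344 → index 301–500; slope 199/76.921, offset 8.321.
AQI = 301 + 199/76.921·8.321 ≈ 322.53 ⇒ 323.
Sub-indices: PM10→271, SO₂→381, CO→100, NO₂→145, PM2.5→323. Overall AQI = max = 381; dominant pollutant is SO₂.
AQI 381: Hazardous.

381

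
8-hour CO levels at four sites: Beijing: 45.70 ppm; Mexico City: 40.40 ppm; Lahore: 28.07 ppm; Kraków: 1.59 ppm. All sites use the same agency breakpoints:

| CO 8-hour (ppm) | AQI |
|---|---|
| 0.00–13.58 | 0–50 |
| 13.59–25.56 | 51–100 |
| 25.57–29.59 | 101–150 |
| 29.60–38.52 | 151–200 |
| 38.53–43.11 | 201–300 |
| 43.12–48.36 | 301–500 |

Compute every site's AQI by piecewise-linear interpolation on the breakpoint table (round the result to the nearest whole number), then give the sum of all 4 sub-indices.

777

Beijing: 45.70 ∈ [43.12, 48.36] ↔ index [301, 500].
301 + (45.70−43.12)·(500−301)/(48.36−43.12) = 301 + 2.58·199/5.24 ≈ 398.98, so AQI = 399.
Mexico City: 40.40 ∈ [38.53, 43.11] ↔ index [201, 300].
201 + (40.40−38.53)·(300−201)/(43.11−38.53) = 201 + 1.87·99/4.58 ≈ 241.42, so AQI = 241.
Lahore: 28.07 lies in 25.57–29.59, so I_lo=101, I_hi=150, C_lo=25.57, C_hi=29.59.
(150−101)/(29.59−25.57) × (28.07−25.57) + 101 = 49/4.02 × 2.50 + 101 ≈ 131.47 → 131.
Kraków: 1.59 lies in 0.00–13.58, so I_lo=0, I_hi=50, C_lo=0.00, C_hi=13.58.
(50−0)/(13.58−0.00) × (1.59−0.00) + 0 = 50/13.58 × 1.59 + 0 ≈ 5.85 → 6.
AQIs: Beijing=399, Mexico City=241, Lahore=131, Kraków=6. Sum = 399 + 241 + 131 + 6 = 777.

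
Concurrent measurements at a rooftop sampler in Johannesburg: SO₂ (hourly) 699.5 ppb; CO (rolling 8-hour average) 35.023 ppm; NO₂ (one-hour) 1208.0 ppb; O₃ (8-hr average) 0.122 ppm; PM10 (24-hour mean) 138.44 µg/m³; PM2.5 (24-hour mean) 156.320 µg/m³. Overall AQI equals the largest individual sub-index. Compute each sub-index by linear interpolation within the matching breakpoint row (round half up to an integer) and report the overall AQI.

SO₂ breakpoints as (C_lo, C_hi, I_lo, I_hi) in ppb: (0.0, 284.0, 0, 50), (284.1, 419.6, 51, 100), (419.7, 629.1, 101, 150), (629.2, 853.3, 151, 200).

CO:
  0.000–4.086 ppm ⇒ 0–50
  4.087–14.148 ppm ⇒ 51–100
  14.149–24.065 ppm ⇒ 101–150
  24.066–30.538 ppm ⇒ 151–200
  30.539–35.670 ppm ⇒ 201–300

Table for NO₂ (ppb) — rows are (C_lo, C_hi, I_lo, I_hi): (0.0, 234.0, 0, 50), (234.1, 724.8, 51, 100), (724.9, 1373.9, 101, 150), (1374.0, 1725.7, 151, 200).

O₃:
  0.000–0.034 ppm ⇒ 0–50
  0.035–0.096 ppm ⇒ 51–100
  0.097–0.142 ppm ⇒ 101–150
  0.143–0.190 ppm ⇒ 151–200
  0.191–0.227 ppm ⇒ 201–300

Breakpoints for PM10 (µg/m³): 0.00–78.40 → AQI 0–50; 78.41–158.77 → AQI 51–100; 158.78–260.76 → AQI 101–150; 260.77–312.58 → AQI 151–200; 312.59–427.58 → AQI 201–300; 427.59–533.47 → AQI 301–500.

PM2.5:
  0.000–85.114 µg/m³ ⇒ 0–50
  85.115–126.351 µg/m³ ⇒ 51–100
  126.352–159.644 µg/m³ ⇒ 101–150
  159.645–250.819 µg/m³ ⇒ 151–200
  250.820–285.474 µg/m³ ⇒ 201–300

SO₂: 699.5 ∈ [629.2, 853.3] ↔ index [151, 200].
151 + (699.5−629.2)·(200−151)/(853.3−629.2) = 151 + 70.3·49/224.1 ≈ 166.37, so AQI = 166.
CO: 35.023 ∈ [30.539, 35.670] ↔ index [201, 300].
201 + (35.023−30.539)·(300−201)/(35.670−30.539) = 201 + 4.484·99/5.131 ≈ 287.52, so AQI = 288.
NO₂ 1208.0: bracket 724.9–1373.9 → index 101–150; slope 49/649.0, offset 483.1.
AQI = 101 + 49/649.0·483.1 ≈ 137.47 ⇒ 137.
O₃: 0.122 lies in 0.097–0.142, so I_lo=101, I_hi=150, C_lo=0.097, C_hi=0.142.
(150−101)/(0.142−0.097) × (0.122−0.097) + 101 = 49/0.045 × 0.025 + 101 ≈ 128.22 → 128.
PM10: 138.44 lies in 78.41–158.77, so I_lo=51, I_hi=100, C_lo=78.41, C_hi=158.77.
(100−51)/(158.77−78.41) × (138.44−78.41) + 51 = 49/80.36 × 60.03 + 51 ≈ 87.60 → 88.
PM2.5: row 126.352–159.644 (AQI 101–150). (150−101)·(156.320−126.352)/(159.644−126.352) + 101 = 49·29.968/33.292 + 101 ≈ 145.11 → 145.
Sub-indices: SO₂→166, CO→288, NO₂→137, O₃→128, PM10→88, PM2.5→145. Overall AQI = max = 288; dominant pollutant is CO.

288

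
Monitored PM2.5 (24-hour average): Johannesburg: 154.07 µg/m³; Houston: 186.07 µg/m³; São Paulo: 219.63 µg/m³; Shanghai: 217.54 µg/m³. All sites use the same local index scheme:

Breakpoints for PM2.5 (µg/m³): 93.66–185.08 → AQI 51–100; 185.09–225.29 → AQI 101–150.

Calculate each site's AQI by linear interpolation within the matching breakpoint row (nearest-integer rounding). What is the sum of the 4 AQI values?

Johannesburg: 154.07 ∈ [93.66, 185.08] ↔ index [51, 100].
51 + (154.07−93.66)·(100−51)/(185.08−93.66) = 51 + 60.41·49/91.42 ≈ 83.38, so AQI = 83.
Houston 186.07: bracket 185.09–225.29 → index 101–150; slope 49/40.20, offset 0.98.
AQI = 101 + 49/40.20·0.98 ≈ 102.19 ⇒ 102.
São Paulo: 219.63 ∈ [185.09, 225.29] ↔ index [101, 150].
101 + (219.63−185.09)·(150−101)/(225.29−185.09) = 101 + 34.54·49/40.20 ≈ 143.10, so AQI = 143.
Shanghai: 217.54 ∈ [185.09, 225.29] ↔ index [101, 150].
101 + (217.54−185.09)·(150−101)/(225.29−185.09) = 101 + 32.45·49/40.20 ≈ 140.55, so AQI = 141.
AQIs: Johannesburg=83, Houston=102, São Paulo=143, Shanghai=141. Sum = 83 + 102 + 143 + 141 = 469.

469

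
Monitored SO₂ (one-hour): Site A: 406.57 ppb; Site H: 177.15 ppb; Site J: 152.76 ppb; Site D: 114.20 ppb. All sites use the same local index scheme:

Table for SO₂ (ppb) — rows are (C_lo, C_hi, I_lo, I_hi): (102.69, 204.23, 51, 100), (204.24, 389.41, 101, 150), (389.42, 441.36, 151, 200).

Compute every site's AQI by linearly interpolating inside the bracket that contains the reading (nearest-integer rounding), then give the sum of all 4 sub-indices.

386

Site A: 406.57 ∈ [389.42, 441.36] ↔ index [151, 200].
151 + (406.57−389.42)·(200−151)/(441.36−389.42) = 151 + 17.15·49/51.94 ≈ 167.18, so AQI = 167.
Site H: 177.15 ∈ [102.69, 204.23] ↔ index [51, 100].
51 + (177.15−102.69)·(100−51)/(204.23−102.69) = 51 + 74.46·49/101.54 ≈ 86.93, so AQI = 87.
Site J 152.76: bracket 102.69–204.23 → index 51–100; slope 49/101.54, offset 50.07.
AQI = 51 + 49/101.54·50.07 ≈ 75.16 ⇒ 75.
Site D 114.20: bracket 102.69–204.23 → index 51–100; slope 49/101.54, offset 11.51.
AQI = 51 + 49/101.54·11.51 ≈ 56.55 ⇒ 57.
AQIs: Site A=167, Site H=87, Site J=75, Site D=57. Sum = 167 + 87 + 75 + 57 = 386.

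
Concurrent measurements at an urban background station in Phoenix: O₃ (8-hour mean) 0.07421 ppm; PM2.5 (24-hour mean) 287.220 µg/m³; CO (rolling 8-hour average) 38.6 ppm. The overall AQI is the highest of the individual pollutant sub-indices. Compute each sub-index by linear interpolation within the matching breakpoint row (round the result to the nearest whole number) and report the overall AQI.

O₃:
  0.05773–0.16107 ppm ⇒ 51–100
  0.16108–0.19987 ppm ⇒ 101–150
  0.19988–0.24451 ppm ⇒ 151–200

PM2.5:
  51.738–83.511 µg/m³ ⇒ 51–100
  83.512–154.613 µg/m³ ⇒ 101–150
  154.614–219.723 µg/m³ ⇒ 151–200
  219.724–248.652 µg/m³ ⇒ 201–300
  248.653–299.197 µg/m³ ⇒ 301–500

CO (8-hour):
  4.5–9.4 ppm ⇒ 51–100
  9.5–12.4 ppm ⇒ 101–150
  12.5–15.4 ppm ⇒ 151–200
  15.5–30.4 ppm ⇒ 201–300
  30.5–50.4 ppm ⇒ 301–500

O₃: 0.07421 lies in 0.05773–0.16107, so I_lo=51, I_hi=100, C_lo=0.05773, C_hi=0.16107.
(100−51)/(0.16107−0.05773) × (0.07421−0.05773) + 51 = 49/0.10334 × 0.01648 + 51 ≈ 58.81 → 59.
PM2.5 287.220: bracket 248.653–299.197 → index 301–500; slope 199/50.544, offset 38.567.
AQI = 301 + 199/50.544·38.567 ≈ 452.84 ⇒ 453.
CO 38.6: bracket 30.5–50.4 → index 301–500; slope 199/19.9, offset 8.1.
AQI = 301 + 199/19.9·8.1 ≈ 382.00 ⇒ 382.
Sub-indices: O₃→59, PM2.5→453, CO→382. Overall AQI = max = 453; dominant pollutant is PM2.5.
AQI 453: Hazardous.

453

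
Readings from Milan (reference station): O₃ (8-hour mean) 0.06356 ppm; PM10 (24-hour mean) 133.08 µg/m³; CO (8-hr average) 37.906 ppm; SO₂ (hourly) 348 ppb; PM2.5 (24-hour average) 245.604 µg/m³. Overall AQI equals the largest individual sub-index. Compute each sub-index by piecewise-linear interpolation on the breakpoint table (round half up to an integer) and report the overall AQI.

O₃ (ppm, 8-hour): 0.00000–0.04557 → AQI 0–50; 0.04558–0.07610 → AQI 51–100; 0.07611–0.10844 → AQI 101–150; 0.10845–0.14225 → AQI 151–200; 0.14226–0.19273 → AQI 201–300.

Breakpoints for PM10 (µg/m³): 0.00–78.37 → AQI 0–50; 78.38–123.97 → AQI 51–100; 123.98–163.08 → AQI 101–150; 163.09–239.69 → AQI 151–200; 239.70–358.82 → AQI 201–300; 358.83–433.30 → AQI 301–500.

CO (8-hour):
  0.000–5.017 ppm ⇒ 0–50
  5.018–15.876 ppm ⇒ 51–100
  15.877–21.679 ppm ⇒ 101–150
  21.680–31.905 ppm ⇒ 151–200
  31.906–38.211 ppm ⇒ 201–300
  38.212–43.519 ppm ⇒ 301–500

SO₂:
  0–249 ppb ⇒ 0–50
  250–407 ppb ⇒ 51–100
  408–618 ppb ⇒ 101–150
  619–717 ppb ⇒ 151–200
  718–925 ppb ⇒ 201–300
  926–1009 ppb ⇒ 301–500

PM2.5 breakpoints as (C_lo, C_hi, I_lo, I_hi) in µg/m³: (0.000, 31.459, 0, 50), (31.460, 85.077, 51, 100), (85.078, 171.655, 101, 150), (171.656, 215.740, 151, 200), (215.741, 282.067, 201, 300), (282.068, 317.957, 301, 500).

O₃: 0.06356 lies in 0.04558–0.07610, so I_lo=51, I_hi=100, C_lo=0.04558, C_hi=0.07610.
(100−51)/(0.07610−0.04558) × (0.06356−0.04558) + 51 = 49/0.03052 × 0.01798 + 51 ≈ 79.87 → 80.
PM10 133.08: bracket 123.98–163.08 → index 101–150; slope 49/39.10, offset 9.10.
AQI = 101 + 49/39.10·9.10 ≈ 112.40 ⇒ 112.
CO: 37.906 lies in 31.906–38.211, so I_lo=201, I_hi=300, C_lo=31.906, C_hi=38.211.
(300−201)/(38.211−31.906) × (37.906−31.906) + 201 = 99/6.305 × 6.000 + 201 ≈ 295.21 → 295.
SO₂: 348 lies in 250–407, so I_lo=51, I_hi=100, C_lo=250, C_hi=407.
(100−51)/(407−250) × (348−250) + 51 = 49/157 × 98 + 51 ≈ 81.59 → 82.
PM2.5: 245.604 ∈ [215.741, 282.067] ↔ index [201, 300].
201 + (245.604−215.741)·(300−201)/(282.067−215.741) = 201 + 29.863·99/66.326 ≈ 245.57, so AQI = 246.
Sub-indices: O₃→80, PM10→112, CO→295, SO₂→82, PM2.5→246. Overall AQI = max = 295; dominant pollutant is CO.

295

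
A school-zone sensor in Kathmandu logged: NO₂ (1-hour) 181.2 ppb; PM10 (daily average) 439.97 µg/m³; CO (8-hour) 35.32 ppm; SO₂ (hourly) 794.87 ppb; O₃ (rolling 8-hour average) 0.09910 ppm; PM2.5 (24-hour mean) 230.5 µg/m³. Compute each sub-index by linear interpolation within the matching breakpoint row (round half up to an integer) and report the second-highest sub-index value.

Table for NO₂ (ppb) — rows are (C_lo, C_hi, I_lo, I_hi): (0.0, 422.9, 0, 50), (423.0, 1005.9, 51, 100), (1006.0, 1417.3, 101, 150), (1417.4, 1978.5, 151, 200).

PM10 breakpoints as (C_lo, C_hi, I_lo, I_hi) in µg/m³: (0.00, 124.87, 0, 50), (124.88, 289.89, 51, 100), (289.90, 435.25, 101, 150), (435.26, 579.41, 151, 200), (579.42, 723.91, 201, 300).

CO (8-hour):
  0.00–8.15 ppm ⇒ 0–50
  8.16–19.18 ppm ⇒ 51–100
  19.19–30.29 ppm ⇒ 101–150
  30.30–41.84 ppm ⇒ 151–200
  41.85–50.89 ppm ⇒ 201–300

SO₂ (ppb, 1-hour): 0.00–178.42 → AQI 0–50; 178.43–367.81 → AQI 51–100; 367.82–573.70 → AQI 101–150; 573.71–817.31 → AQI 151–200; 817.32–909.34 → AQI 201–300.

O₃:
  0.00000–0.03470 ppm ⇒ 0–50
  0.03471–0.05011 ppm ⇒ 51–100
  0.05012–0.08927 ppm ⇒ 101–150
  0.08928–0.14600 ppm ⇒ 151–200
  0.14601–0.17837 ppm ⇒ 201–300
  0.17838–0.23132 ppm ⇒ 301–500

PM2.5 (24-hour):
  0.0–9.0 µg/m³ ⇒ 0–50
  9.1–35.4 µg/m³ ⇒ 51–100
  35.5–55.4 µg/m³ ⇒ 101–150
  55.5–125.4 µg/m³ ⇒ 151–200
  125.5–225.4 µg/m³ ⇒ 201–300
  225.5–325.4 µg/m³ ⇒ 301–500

195

NO₂: 181.2 lies in 0.0–422.9, so I_lo=0, I_hi=50, C_lo=0.0, C_hi=422.9.
(50−0)/(422.9−0.0) × (181.2−0.0) + 0 = 50/422.9 × 181.2 + 0 ≈ 21.42 → 21.
PM10: 439.97 ∈ [435.26, 579.41] ↔ index [151, 200].
151 + (439.97−435.26)·(200−151)/(579.41−435.26) = 151 + 4.71·49/144.15 ≈ 152.60, so AQI = 153.
CO 35.32: bracket 30.30–41.84 → index 151–200; slope 49/11.54, offset 5.02.
AQI = 151 + 49/11.54·5.02 ≈ 172.32 ⇒ 172.
SO₂: 794.87 ∈ [573.71, 817.31] ↔ index [151, 200].
151 + (794.87−573.71)·(200−151)/(817.31−573.71) = 151 + 221.16·49/243.60 ≈ 195.49, so AQI = 195.
O₃: row 0.08928–0.14600 (AQI 151–200). (200−151)·(0.09910−0.08928)/(0.14600−0.08928) + 151 = 49·0.00982/0.05672 + 151 ≈ 159.48 → 159.
PM2.5: 230.5 ∈ [225.5, 325.4] ↔ index [301, 500].
301 + (230.5−225.5)·(500−301)/(325.4−225.5) = 301 + 5.0·199/99.9 ≈ 310.96, so AQI = 311.
Sub-indices: NO₂→21, PM10→153, CO→172, SO₂→195, O₃→159, PM2.5→311. Ranked high→low: 311, 195, 172, 159, 153, 21. Second-highest sub-index = 195.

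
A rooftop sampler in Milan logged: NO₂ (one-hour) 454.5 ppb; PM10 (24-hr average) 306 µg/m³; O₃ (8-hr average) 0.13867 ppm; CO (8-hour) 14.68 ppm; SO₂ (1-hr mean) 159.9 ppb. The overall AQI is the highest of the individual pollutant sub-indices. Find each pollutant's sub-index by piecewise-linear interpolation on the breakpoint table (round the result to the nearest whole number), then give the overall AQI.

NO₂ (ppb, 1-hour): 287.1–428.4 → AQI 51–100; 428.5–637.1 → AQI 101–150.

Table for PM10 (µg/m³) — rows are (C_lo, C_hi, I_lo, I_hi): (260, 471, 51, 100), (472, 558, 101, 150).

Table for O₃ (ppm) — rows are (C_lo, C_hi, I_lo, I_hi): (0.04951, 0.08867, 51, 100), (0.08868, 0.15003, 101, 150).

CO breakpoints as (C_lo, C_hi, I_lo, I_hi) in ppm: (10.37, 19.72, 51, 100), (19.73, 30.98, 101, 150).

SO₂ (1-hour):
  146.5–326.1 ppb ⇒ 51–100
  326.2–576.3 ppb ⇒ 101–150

141

NO₂: row 428.5–637.1 (AQI 101–150). (150−101)·(454.5−428.5)/(637.1−428.5) + 101 = 49·26.0/208.6 + 101 ≈ 107.11 → 107.
PM10 306: bracket 260–471 → index 51–100; slope 49/211, offset 46.
AQI = 51 + 49/211·46 ≈ 61.68 ⇒ 62.
O₃: 0.13867 lies in 0.08868–0.15003, so I_lo=101, I_hi=150, C_lo=0.08868, C_hi=0.15003.
(150−101)/(0.15003−0.08868) × (0.13867−0.08868) + 101 = 49/0.06135 × 0.04999 + 101 ≈ 140.93 → 141.
CO: 14.68 ∈ [10.37, 19.72] ↔ index [51, 100].
51 + (14.68−10.37)·(100−51)/(19.72−10.37) = 51 + 4.31·49/9.35 ≈ 73.59, so AQI = 74.
SO₂: row 146.5–326.1 (AQI 51–100). (100−51)·(159.9−146.5)/(326.1−146.5) + 51 = 49·13.4/179.6 + 51 ≈ 54.66 → 55.
Sub-indices: NO₂→107, PM10→62, O₃→141, CO→74, SO₂→55. Overall AQI = max = 141; dominant pollutant is O₃.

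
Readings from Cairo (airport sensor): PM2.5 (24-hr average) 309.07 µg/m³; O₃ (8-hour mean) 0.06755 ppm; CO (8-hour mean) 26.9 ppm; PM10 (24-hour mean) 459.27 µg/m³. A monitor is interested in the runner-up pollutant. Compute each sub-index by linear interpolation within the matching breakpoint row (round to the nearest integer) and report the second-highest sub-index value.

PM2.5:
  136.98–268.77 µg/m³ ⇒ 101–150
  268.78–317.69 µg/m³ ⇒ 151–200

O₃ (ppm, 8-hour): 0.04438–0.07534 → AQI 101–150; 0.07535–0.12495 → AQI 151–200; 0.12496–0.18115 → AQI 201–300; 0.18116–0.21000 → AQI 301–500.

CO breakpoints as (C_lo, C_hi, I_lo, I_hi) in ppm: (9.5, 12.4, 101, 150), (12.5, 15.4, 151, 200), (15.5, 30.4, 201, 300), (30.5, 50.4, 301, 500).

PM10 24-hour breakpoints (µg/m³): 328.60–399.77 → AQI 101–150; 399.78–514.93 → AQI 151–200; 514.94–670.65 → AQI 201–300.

191

PM2.5: row 268.78–317.69 (AQI 151–200). (200−151)·(309.07−268.78)/(317.69−268.78) + 151 = 49·40.29/48.91 + 151 ≈ 191.36 → 191.
O₃: 0.06755 ∈ [0.04438, 0.07534] ↔ index [101, 150].
101 + (0.06755−0.04438)·(150−101)/(0.07534−0.04438) = 101 + 0.02317·49/0.03096 ≈ 137.67, so AQI = 138.
CO 26.9: bracket 15.5–30.4 → index 201–300; slope 99/14.9, offset 11.4.
AQI = 201 + 99/14.9·11.4 ≈ 276.74 ⇒ 277.
PM10 459.27: bracket 399.78–514.93 → index 151–200; slope 49/115.15, offset 59.49.
AQI = 151 + 49/115.15·59.49 ≈ 176.31 ⇒ 176.
Sub-indices: PM2.5→191, O₃→138, CO→277, PM10→176. Ranked high→low: 277, 191, 176, 138. Second-highest sub-index = 191.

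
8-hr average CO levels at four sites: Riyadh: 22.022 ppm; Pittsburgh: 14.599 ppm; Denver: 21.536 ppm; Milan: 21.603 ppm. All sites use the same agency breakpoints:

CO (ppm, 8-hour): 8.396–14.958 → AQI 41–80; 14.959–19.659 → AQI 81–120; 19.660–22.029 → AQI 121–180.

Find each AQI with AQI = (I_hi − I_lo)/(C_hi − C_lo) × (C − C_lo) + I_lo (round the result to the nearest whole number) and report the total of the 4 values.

595

Riyadh: 22.022 ∈ [19.660, 22.029] ↔ index [121, 180].
121 + (22.022−19.660)·(180−121)/(22.029−19.660) = 121 + 2.362·59/2.369 ≈ 179.83, so AQI = 180.
Pittsburgh 14.599: bracket 8.396–14.958 → index 41–80; slope 39/6.562, offset 6.203.
AQI = 41 + 39/6.562·6.203 ≈ 77.87 ⇒ 78.
Denver: 21.536 lies in 19.660–22.029, so I_lo=121, I_hi=180, C_lo=19.660, C_hi=22.029.
(180−121)/(22.029−19.660) × (21.536−19.660) + 121 = 59/2.369 × 1.876 + 121 ≈ 167.72 → 168.
Milan: 21.603 lies in 19.660–22.029, so I_lo=121, I_hi=180, C_lo=19.660, C_hi=22.029.
(180−121)/(22.029−19.660) × (21.603−19.660) + 121 = 59/2.369 × 1.943 + 121 ≈ 169.39 → 169.
AQIs: Riyadh=180, Pittsburgh=78, Denver=168, Milan=169. Sum = 180 + 78 + 168 + 169 = 595.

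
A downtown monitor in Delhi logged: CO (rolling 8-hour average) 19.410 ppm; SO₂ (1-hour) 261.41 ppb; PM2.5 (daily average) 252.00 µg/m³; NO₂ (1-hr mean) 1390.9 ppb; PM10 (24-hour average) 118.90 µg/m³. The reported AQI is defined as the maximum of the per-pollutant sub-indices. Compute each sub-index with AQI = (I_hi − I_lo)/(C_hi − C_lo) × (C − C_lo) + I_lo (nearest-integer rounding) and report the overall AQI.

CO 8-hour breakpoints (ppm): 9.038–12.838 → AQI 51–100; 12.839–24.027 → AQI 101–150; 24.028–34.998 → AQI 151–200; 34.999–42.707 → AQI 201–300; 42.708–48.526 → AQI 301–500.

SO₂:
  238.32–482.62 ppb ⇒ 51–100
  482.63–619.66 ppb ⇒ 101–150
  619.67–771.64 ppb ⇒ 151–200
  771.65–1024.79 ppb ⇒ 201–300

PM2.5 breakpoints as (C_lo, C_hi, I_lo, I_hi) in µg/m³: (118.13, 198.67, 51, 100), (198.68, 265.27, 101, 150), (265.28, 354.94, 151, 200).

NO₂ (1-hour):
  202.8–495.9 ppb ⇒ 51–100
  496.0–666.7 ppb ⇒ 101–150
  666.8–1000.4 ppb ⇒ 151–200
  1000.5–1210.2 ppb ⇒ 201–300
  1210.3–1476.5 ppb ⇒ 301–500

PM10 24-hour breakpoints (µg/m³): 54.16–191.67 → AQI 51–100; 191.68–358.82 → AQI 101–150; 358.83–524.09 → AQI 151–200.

CO: 19.410 ∈ [12.839, 24.027] ↔ index [101, 150].
101 + (19.410−12.839)·(150−101)/(24.027−12.839) = 101 + 6.571·49/11.188 ≈ 129.78, so AQI = 130.
SO₂: row 238.32–482.62 (AQI 51–100). (100−51)·(261.41−238.32)/(482.62−238.32) + 51 = 49·23.09/244.30 + 51 ≈ 55.63 → 56.
PM2.5 252.00: bracket 198.68–265.27 → index 101–150; slope 49/66.59, offset 53.32.
AQI = 101 + 49/66.59·53.32 ≈ 140.24 ⇒ 140.
NO₂: row 1210.3–1476.5 (AQI 301–500). (500−301)·(1390.9−1210.3)/(1476.5−1210.3) + 301 = 199·180.6/266.2 + 301 ≈ 436.01 → 436.
PM10: 118.90 lies in 54.16–191.67, so I_lo=51, I_hi=100, C_lo=54.16, C_hi=191.67.
(100−51)/(191.67−54.16) × (118.90−54.16) + 51 = 49/137.51 × 64.74 + 51 ≈ 74.07 → 74.
Sub-indices: CO→130, SO₂→56, PM2.5→140, NO₂→436, PM10→74. Overall AQI = max = 436; dominant pollutant is NO₂.
AQI 436: Hazardous.

436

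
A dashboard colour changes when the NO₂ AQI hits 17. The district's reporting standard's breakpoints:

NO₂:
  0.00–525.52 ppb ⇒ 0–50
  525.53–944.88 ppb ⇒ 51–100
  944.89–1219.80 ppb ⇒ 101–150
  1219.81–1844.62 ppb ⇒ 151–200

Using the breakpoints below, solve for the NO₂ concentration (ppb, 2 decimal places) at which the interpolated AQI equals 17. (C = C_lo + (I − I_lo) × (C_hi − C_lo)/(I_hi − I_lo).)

AQI 17 lies in the 0–50 band, which corresponds to 0.00–525.52 ppb.
C = 0.00 + (17−0)×(525.52−0.00)/(50−0) = 0.00 + 17×525.52/50 ≈ 178.6768 ppb → 178.68 ppb to 2 dp.

178.68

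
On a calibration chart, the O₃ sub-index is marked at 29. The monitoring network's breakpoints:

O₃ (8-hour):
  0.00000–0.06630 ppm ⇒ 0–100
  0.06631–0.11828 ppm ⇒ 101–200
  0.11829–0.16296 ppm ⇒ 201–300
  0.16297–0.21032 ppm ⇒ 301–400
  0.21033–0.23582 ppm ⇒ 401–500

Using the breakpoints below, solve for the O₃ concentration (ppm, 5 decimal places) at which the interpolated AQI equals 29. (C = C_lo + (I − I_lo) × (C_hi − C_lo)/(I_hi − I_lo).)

AQI 29 lies in the 0–100 band, which corresponds to 0.00000–0.06630 ppm.
C = 0.00000 + (29−0)×(0.06630−0.00000)/(100−0) = 0.00000 + 29×0.06630/100 ≈ 0.0192270 ppm → 0.01923 ppm to 5 dp.

0.01923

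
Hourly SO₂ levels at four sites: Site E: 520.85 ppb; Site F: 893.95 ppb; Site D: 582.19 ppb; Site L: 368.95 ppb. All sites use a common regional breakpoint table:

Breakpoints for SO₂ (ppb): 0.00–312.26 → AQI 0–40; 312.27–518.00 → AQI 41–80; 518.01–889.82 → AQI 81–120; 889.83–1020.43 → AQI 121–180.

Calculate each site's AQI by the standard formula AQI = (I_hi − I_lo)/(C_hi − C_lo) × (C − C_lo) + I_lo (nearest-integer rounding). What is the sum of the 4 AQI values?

Site E: row 518.01–889.82 (AQI 81–120). (120−81)·(520.85−518.01)/(889.82−518.01) + 81 = 39·2.84/371.81 + 81 ≈ 81.30 → 81.
Site F: row 889.83–1020.43 (AQI 121–180). (180−121)·(893.95−889.83)/(1020.43−889.83) + 121 = 59·4.12/130.60 + 121 ≈ 122.86 → 123.
Site D: row 518.01–889.82 (AQI 81–120). (120−81)·(582.19−518.01)/(889.82−518.01) + 81 = 39·64.18/371.81 + 81 ≈ 87.73 → 88.
Site L: 368.95 lies in 312.27–518.00, so I_lo=41, I_hi=80, C_lo=312.27, C_hi=518.00.
(80−41)/(518.00−312.27) × (368.95−312.27) + 41 = 39/205.73 × 56.68 + 41 ≈ 51.74 → 52.
AQIs: Site E=81, Site F=123, Site D=88, Site L=52. Sum = 81 + 123 + 88 + 52 = 344.

344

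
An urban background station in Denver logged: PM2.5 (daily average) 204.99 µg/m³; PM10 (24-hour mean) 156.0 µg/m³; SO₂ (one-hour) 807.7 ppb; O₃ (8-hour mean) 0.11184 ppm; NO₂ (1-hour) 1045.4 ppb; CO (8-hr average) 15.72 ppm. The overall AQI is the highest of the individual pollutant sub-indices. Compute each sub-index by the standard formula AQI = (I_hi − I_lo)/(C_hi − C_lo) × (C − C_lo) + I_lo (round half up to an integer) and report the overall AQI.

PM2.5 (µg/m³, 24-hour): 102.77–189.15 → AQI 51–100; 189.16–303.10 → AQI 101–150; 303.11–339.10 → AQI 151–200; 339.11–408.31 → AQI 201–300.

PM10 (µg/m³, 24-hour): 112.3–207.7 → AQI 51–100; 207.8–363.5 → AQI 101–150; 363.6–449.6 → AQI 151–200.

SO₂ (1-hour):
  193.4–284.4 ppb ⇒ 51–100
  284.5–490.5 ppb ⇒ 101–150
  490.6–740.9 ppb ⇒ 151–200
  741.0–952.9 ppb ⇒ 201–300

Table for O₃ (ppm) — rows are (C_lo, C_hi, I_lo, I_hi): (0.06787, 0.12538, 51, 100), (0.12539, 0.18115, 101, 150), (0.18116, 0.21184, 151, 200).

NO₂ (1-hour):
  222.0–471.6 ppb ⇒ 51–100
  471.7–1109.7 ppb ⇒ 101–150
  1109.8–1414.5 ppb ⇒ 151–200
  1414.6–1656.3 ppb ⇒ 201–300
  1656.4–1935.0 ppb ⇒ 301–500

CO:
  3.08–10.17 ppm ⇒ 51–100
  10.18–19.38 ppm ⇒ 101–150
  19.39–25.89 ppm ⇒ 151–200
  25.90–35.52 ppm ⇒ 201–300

PM2.5: 204.99 lies in 189.16–303.10, so I_lo=101, I_hi=150, C_lo=189.16, C_hi=303.10.
(150−101)/(303.10−189.16) × (204.99−189.16) + 101 = 49/113.94 × 15.83 + 101 ≈ 107.81 → 108.
PM10 156.0: bracket 112.3–207.7 → index 51–100; slope 49/95.4, offset 43.7.
AQI = 51 + 49/95.4·43.7 ≈ 73.45 ⇒ 73.
SO₂: 807.7 lies in 741.0–952.9, so I_lo=201, I_hi=300, C_lo=741.0, C_hi=952.9.
(300−201)/(952.9−741.0) × (807.7−741.0) + 201 = 99/211.9 × 66.7 + 201 ≈ 232.16 → 232.
O₃: 0.11184 lies in 0.06787–0.12538, so I_lo=51, I_hi=100, C_lo=0.06787, C_hi=0.12538.
(100−51)/(0.12538−0.06787) × (0.11184−0.06787) + 51 = 49/0.05751 × 0.04397 + 51 ≈ 88.46 → 88.
NO₂ 1045.4: bracket 471.7–1109.7 → index 101–150; slope 49/638.0, offset 573.7.
AQI = 101 + 49/638.0·573.7 ≈ 145.06 ⇒ 145.
CO 15.72: bracket 10.18–19.38 → index 101–150; slope 49/9.20, offset 5.54.
AQI = 101 + 49/9.20·5.54 ≈ 130.51 ⇒ 131.
Sub-indices: PM2.5→108, PM10→73, SO₂→232, O₃→88, NO₂→145, CO→131. Overall AQI = max = 232; dominant pollutant is SO₂.

232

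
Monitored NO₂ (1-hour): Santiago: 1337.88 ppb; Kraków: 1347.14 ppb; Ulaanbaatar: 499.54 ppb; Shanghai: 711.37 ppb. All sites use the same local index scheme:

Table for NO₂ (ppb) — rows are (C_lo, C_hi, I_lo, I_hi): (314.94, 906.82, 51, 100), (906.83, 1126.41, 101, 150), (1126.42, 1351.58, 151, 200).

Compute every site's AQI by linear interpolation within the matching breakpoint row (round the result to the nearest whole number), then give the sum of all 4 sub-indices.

546

Santiago: 1337.88 lies in 1126.42–1351.58, so I_lo=151, I_hi=200, C_lo=1126.42, C_hi=1351.58.
(200−151)/(1351.58−1126.42) × (1337.88−1126.42) + 151 = 49/225.16 × 211.46 + 151 ≈ 197.02 → 197.
Kraków: 1347.14 ∈ [1126.42, 1351.58] ↔ index [151, 200].
151 + (1347.14−1126.42)·(200−151)/(1351.58−1126.42) = 151 + 220.72·49/225.16 ≈ 199.03, so AQI = 199.
Ulaanbaatar: 499.54 lies in 314.94–906.82, so I_lo=51, I_hi=100, C_lo=314.94, C_hi=906.82.
(100−51)/(906.82−314.94) × (499.54−314.94) + 51 = 49/591.88 × 184.60 + 51 ≈ 66.28 → 66.
Shanghai: 711.37 ∈ [314.94, 906.82] ↔ index [51, 100].
51 + (711.37−314.94)·(100−51)/(906.82−314.94) = 51 + 396.43·49/591.88 ≈ 83.82, so AQI = 84.
AQIs: Santiago=197, Kraków=199, Ulaanbaatar=66, Shanghai=84. Sum = 197 + 199 + 66 + 84 = 546.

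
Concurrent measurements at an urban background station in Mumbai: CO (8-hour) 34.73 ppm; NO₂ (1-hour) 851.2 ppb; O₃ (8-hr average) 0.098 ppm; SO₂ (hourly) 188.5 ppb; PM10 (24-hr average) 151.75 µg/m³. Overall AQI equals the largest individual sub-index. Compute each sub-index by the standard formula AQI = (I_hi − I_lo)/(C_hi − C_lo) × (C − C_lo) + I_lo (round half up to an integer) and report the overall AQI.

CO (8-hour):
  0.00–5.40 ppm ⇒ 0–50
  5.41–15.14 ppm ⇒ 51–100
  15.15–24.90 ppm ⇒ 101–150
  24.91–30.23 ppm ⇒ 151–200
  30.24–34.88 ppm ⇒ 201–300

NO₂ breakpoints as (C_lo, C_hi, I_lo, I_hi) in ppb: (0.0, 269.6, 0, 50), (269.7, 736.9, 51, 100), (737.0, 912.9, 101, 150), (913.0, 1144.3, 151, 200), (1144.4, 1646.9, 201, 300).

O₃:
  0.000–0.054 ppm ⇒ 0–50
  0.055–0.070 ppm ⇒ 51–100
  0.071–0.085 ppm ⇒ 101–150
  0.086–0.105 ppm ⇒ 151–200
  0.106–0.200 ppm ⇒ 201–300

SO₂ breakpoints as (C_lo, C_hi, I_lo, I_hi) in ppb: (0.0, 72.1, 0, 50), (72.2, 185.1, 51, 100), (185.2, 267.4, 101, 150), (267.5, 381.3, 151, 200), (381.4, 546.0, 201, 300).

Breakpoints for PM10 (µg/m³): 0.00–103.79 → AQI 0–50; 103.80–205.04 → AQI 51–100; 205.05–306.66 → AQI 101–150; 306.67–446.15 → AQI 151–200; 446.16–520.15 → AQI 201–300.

CO: 34.73 lies in 30.24–34.88, so I_lo=201, I_hi=300, C_lo=30.24, C_hi=34.88.
(300−201)/(34.88−30.24) × (34.73−30.24) + 201 = 99/4.64 × 4.49 + 201 ≈ 296.80 → 297.
NO₂: 851.2 lies in 737.0–912.9, so I_lo=101, I_hi=150, C_lo=737.0, C_hi=912.9.
(150−101)/(912.9−737.0) × (851.2−737.0) + 101 = 49/175.9 × 114.2 + 101 ≈ 132.81 → 133.
O₃: 0.098 lies in 0.086–0.105, so I_lo=151, I_hi=200, C_lo=0.086, C_hi=0.105.
(200−151)/(0.105−0.086) × (0.098−0.086) + 151 = 49/0.019 × 0.012 + 151 ≈ 181.95 → 182.
SO₂: 188.5 ∈ [185.2, 267.4] ↔ index [101, 150].
101 + (188.5−185.2)·(150−101)/(267.4−185.2) = 101 + 3.3·49/82.2 ≈ 102.97, so AQI = 103.
PM10: 151.75 lies in 103.80–205.04, so I_lo=51, I_hi=100, C_lo=103.80, C_hi=205.04.
(100−51)/(205.04−103.80) × (151.75−103.80) + 51 = 49/101.24 × 47.95 + 51 ≈ 74.21 → 74.
Sub-indices: CO→297, NO₂→133, O₃→182, SO₂→103, PM10→74. Overall AQI = max = 297; dominant pollutant is CO.

297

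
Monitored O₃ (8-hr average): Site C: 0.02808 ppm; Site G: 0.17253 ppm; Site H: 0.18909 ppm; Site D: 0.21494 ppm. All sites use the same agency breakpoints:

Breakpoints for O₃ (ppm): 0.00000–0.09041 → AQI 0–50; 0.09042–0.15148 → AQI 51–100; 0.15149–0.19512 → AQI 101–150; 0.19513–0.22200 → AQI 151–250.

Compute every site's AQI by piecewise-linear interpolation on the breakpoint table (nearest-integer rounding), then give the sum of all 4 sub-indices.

508

Site C: 0.02808 ∈ [0.00000, 0.09041] ↔ index [0, 50].
0 + (0.02808−0.00000)·(50−0)/(0.09041−0.00000) = 0 + 0.02808·50/0.09041 ≈ 15.53, so AQI = 16.
Site G 0.17253: bracket 0.15149–0.19512 → index 101–150; slope 49/0.04363, offset 0.02104.
AQI = 101 + 49/0.04363·0.02104 ≈ 124.63 ⇒ 125.
Site H: 0.18909 lies in 0.15149–0.19512, so I_lo=101, I_hi=150, C_lo=0.15149, C_hi=0.19512.
(150−101)/(0.19512−0.15149) × (0.18909−0.15149) + 101 = 49/0.04363 × 0.03760 + 101 ≈ 143.23 → 143.
Site D: row 0.19513–0.22200 (AQI 151–250). (250−151)·(0.21494−0.19513)/(0.22200−0.19513) + 151 = 99·0.01981/0.02687 + 151 ≈ 223.99 → 224.
AQIs: Site C=16, Site G=125, Site H=143, Site D=224. Sum = 16 + 125 + 143 + 224 = 508.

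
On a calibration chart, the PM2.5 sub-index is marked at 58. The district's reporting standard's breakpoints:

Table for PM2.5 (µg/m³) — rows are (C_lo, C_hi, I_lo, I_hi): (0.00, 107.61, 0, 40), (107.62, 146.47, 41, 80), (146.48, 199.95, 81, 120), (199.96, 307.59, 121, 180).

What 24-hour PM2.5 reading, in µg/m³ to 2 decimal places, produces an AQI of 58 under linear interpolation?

124.55

AQI 58 lies in the 41–80 band, which corresponds to 107.62–146.47 µg/m³.
C = 107.62 + (58−41)×(146.47−107.62)/(80−41) = 107.62 + 17×38.85/39 ≈ 124.5546 µg/m³ → 124.55 µg/m³ to 2 dp.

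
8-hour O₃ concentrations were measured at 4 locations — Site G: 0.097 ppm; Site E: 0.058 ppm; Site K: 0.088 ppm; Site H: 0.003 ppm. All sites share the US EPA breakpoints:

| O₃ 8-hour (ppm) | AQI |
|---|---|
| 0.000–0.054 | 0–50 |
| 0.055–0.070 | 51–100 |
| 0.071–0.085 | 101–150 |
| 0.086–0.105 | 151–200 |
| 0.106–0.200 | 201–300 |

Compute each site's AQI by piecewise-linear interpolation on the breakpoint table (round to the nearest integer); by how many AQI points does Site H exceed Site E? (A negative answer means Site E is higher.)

-58

Site G: row 0.086–0.105 (AQI 151–200). (200−151)·(0.097−0.086)/(0.105−0.086) + 151 = 49·0.011/0.019 + 151 ≈ 179.37 → 179.
Site E: row 0.055–0.070 (AQI 51–100). (100−51)·(0.058−0.055)/(0.070−0.055) + 51 = 49·0.003/0.015 + 51 ≈ 60.80 → 61.
Site K: 0.088 ∈ [0.086, 0.105] ↔ index [151, 200].
151 + (0.088−0.086)·(200−151)/(0.105−0.086) = 151 + 0.002·49/0.019 ≈ 156.16, so AQI = 156.
Site H: row 0.000–0.054 (AQI 0–50). (50−0)·(0.003−0.000)/(0.054−0.000) + 0 = 50·0.003/0.054 + 0 ≈ 2.78 → 3.
AQIs: Site G=179, Site E=61, Site K=156, Site H=3. Site H (3) − Site E (61) = -58.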